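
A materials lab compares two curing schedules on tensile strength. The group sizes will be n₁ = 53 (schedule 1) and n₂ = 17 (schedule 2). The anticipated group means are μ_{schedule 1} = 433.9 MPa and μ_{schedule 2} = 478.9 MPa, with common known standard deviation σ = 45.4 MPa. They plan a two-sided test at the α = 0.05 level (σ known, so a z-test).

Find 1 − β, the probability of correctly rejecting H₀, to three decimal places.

Standardized effect: d = |μ_{schedule 1} − μ_{schedule 2}| / σ = |433.9 − 478.9| / 45.4 = 0.9912
Noncentrality parameter: δ = d / √(1/n₁ + 1/n₂) = 0.9912 / √(1/53 + 1/17) = 3.5561
Critical value for a two-sided test at α = 0.05: z_{α/2} = 1.960.
Power = Φ(δ − 1.960) + Φ(−δ − 1.960) = Φ(1.596) + Φ(-5.516) = 0.9448 + 0.0000 = 0.9448.

Power ≈ 0.945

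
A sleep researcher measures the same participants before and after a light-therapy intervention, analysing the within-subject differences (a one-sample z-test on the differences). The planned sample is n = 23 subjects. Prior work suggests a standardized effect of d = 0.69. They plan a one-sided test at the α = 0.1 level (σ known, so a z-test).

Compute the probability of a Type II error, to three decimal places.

β ≈ 0.021

Noncentrality parameter: δ = d·√n = 0.69 × √23 = 3.3091
Critical value for a one-sided test at α = 0.1: z_α = 1.282.
Power = P(Z > 1.282 − δ) = Φ(2.028) = 0.9787.
Type II error: β = 1 − power = 1 − 0.9787 = 0.0213.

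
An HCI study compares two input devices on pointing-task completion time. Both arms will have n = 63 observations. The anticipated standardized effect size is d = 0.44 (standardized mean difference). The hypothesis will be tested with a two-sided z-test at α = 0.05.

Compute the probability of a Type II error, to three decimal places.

β ≈ 0.305

Noncentrality parameter: δ = d·√(n/2) = 0.44 × √(63/2) = 2.4695
Critical value for a two-sided test at α = 0.05: z_{α/2} = 1.960.
Power = Φ(δ − 1.960) + Φ(−δ − 1.960) = Φ(0.510) + Φ(-4.429) = 0.6948 + 0.0000 = 0.6948.
Type II error: β = 1 − power = 1 − 0.6948 = 0.3052.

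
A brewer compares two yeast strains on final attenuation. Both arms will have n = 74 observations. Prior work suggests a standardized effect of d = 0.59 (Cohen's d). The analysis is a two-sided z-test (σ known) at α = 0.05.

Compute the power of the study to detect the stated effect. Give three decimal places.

Noncentrality parameter: λ = d·√(n/2) = 0.59 × √(74/2) = 3.5888
Critical value for a two-sided test at α = 0.05: z_{α/2} = 1.960.
Power = Φ(λ − 1.960) + Φ(−λ − 1.960) = Φ(1.629) + Φ(-5.549) = 0.9483 + 0.0000 = 0.9483.

Power ≈ 0.948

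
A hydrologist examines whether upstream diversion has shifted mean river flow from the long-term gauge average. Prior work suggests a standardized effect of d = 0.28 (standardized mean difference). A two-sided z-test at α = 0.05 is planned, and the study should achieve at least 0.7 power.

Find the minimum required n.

n = 79

For power 0.7 need Φ(δ − z_{0.025}) = 0.7, so δ = z_{0.025} + z_{0.30} = 1.960 + 0.524 = 2.484.
(Ignoring the negligible lower-tail rejection probability gives the usual closed-form inversion.)
δ = d·√n ⇒ n = (δ/d)² = (2.484 / 0.28)² = 78.73.
Rounding up, n = 79.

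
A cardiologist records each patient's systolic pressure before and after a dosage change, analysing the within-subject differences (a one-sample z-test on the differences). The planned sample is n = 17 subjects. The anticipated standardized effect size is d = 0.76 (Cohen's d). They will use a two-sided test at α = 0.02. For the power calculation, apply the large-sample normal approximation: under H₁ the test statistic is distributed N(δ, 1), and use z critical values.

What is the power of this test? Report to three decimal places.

Noncentrality parameter: δ = d·√n = 0.76 × √17 = 3.1336
Critical value for a two-sided test at α = 0.02: z_{α/2} = 2.326.
Power = Φ(δ − 2.326) + Φ(−δ − 2.326) = Φ(0.807) + Φ(-5.460) = 0.7902 + 0.0000 = 0.7902.

Power ≈ 0.790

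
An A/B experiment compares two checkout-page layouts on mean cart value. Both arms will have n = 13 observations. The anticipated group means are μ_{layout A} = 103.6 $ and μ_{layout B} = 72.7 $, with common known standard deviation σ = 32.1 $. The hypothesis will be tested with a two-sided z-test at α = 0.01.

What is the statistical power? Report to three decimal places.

Power ≈ 0.452

Standardized effect: d = |μ_{layout A} − μ_{layout B}| / σ = |103.6 − 72.7| / 32.1 = 0.9626
Noncentrality parameter: δ = d·√(n/2) = 0.9626 × √(13/2) = 2.4542
Critical value for a two-sided test at α = 0.01: z_{α/2} = 2.576.
Power = Φ(δ − 2.576) + Φ(−δ − 2.576) = Φ(-0.122) + Φ(-5.030) = 0.4516 + 0.0000 = 0.4516.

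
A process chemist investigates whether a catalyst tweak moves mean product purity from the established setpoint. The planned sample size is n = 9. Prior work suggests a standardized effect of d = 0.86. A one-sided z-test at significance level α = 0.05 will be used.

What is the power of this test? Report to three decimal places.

Noncentrality parameter: δ = d·√n = 0.86 × √9 = 2.5800
One-sided α = 0.05 → critical value z_{0.05} = 1.645.
Power = P(Z > 1.645 − δ) = Φ(0.935) = 0.8251.

Power ≈ 0.825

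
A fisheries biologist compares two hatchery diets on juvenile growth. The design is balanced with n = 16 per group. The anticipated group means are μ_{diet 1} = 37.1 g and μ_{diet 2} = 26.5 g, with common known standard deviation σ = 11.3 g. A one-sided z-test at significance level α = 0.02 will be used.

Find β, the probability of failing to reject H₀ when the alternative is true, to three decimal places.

β ≈ 0.274

Standardized effect: d = |μ_{diet 1} − μ_{diet 2}| / σ = |37.1 − 26.5| / 11.3 = 0.9381
Noncentrality parameter: δ = d·√(n/2) = 0.9381 × √(16/2) = 2.6532
One-sided α = 0.02 → critical value z_{0.02} = 2.054.
Power = P(Z > 2.054 − δ) = Φ(0.599) = 0.7256.
Type II error: β = 1 − power = 1 − 0.7256 = 0.2744.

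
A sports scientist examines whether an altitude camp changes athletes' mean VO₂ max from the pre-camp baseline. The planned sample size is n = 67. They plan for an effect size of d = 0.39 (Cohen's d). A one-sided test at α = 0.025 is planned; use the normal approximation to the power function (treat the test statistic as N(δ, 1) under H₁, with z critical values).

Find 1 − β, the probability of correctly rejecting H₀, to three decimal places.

Noncentrality parameter: δ = d·√n = 0.39 × √67 = 3.1923
One-sided α = 0.025 → critical value z_{0.025} = 1.960.
Power = P(Z > 1.960 − δ) = Φ(1.232) = 0.8911.

Power ≈ 0.891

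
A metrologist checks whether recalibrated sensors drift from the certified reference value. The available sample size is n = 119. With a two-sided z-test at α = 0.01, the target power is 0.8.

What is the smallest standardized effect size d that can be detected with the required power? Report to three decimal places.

d ≈ 0.313

Required noncentrality: δ = z_{0.005} + z_{0.20} = 2.576 + 0.842 = 3.417.
(The second rejection-region term Φ(−δ − z_{α/2}) is negligible and dropped.)
δ = d·√n ⇒ d = δ/√n = 3.417/√119 = 0.3133.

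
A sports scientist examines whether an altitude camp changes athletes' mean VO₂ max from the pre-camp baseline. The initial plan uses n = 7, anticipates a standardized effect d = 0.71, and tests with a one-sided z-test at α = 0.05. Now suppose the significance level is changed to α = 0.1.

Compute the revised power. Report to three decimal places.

δ = d·√n = 0.71 × √7 = 1.8785 (unchanged). New critical value: z_{0.1} = 1.282.
Revised power = P(Z > 1.282 − δ) = Φ(0.597) = 0.7247.

Power ≈ 0.725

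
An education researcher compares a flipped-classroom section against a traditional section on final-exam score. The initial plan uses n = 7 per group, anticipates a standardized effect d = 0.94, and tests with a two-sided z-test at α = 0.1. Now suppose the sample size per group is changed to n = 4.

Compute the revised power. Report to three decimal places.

Power ≈ 0.378

With n = 4 per group: δ = d·√(n/2) = 0.94 × √(4/2) = 1.3294. Critical value z_{0.05} = 1.645.
Revised power = Φ(δ − 1.645) + Φ(−δ − 1.645) = Φ(-0.315) + Φ(-2.974) = 0.3762 + 0.0015 = 0.3777.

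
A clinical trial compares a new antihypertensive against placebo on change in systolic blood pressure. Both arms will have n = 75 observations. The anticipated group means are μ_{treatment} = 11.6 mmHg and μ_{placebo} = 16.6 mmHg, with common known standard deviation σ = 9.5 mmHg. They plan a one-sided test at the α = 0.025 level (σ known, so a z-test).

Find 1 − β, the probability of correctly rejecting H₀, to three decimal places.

Standardized effect: d = |μ_{treatment} − μ_{placebo}| / σ = |11.6 − 16.6| / 9.5 = 0.5263
Noncentrality parameter: δ = d·√(n/2) = 0.5263 × √(75/2) = 3.2230
Critical value for a one-sided test at α = 0.025: z_α = 1.960.
Power = P(Z > 1.960 − δ) = Φ(1.263) = 0.8967.

Power ≈ 0.897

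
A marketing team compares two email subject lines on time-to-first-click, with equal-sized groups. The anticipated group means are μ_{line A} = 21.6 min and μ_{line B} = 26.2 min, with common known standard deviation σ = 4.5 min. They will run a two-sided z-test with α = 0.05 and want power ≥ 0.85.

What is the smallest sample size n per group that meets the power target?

n = 18 per group

Standardized effect: d = |μ_{line A} − μ_{line B}| / σ = |21.6 − 26.2| / 4.5 = 1.0222
For power 0.85 need Φ(δ − z_{0.025}) = 0.85, so δ = z_{0.025} + z_{0.15} = 1.960 + 1.036 = 2.996.
(Ignoring the negligible lower-tail rejection probability gives the usual closed-form inversion.)
δ = d·√(n/2) ⇒ n = 2(δ/d)² = 2 × (2.996 / 1.0222)² = 17.18.
Rounding up, n = 18 per group.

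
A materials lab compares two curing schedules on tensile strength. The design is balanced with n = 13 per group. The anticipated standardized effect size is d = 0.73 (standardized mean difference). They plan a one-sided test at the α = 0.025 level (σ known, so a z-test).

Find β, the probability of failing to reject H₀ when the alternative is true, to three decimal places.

β ≈ 0.539

Noncentrality parameter: λ = d·√(n/2) = 0.73 × √(13/2) = 1.8611
Critical value for a one-sided test at α = 0.025: z_α = 1.960.
Power = P(Z > 1.960 − λ) = Φ(-0.099) = 0.4606.
Type II error: β = 1 − power = 1 − 0.4606 = 0.5394.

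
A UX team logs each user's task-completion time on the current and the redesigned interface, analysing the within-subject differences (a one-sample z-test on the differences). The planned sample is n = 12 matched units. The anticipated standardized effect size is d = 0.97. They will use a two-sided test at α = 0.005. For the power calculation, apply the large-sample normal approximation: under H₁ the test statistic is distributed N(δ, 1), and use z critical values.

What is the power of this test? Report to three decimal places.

Noncentrality parameter: δ = d·√n = 0.97 × √12 = 3.3602
Critical value for a two-sided test at α = 0.005: z_{α/2} = 2.807.
Power = Φ(δ − 2.807) + Φ(−δ − 2.807) = Φ(0.553) + Φ(-6.167) = 0.7099 + 0.0000 = 0.7099.

Power ≈ 0.710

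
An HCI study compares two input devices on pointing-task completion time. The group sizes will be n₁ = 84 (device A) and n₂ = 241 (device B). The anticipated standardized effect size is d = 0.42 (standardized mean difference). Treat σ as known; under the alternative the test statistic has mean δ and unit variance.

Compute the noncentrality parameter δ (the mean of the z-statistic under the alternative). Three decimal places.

δ ≈ 3.315

δ = d / √(1/n₁ + 1/n₂) = 0.42 / √(1/84 + 1/241) = 3.3148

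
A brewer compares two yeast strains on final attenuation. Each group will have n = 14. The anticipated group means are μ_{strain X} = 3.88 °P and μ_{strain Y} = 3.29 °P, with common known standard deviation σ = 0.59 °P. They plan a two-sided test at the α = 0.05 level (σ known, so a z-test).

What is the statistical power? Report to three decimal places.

Standardized effect: d = |μ_{strain X} − μ_{strain Y}| / σ = |3.88 − 3.29| / 0.59 = 1.0000
Noncentrality parameter: δ = d·√(n/2) = 1.0000 × √(14/2) = 2.6458
Two-sided α = 0.05 → critical value z_{0.025} = 1.960.
Power = Φ(δ − 1.960) + Φ(−δ − 1.960) = Φ(0.686) + Φ(-4.606) = 0.7536 + 0.0000 = 0.7536.

Power ≈ 0.754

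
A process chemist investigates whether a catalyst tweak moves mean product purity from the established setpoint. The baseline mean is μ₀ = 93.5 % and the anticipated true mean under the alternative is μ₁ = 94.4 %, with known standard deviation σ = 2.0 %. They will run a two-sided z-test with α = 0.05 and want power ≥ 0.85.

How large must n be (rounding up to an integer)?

Standardized effect: d = |μ₁ − μ₀| / σ = |94.4 − 93.5| / 2.0 = 0.4500
For power 0.85 need Φ(δ − z_{0.025}) = 0.85, so δ = z_{0.025} + z_{0.15} = 1.960 + 1.036 = 2.996.
(The Φ(−δ − z_{α/2}) term is vanishingly small for δ > 0 and is dropped in the standard sample-size formula.)
δ = d·√n ⇒ n = (δ/d)² = (2.996 / 0.4500)² = 44.34.
Rounding up, n = 45.

n = 45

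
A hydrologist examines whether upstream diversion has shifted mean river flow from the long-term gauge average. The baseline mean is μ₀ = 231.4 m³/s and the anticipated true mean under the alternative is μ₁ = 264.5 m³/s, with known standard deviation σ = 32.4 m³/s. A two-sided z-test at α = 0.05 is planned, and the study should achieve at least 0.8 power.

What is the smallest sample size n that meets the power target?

Standardized effect: d = |μ₁ − μ₀| / σ = |264.5 − 231.4| / 32.4 = 1.0216
Set Φ(δ − 1.960) = 0.8; then δ − 1.960 = Φ⁻¹(0.8) = 0.842, giving δ = 2.802.
(Ignoring the negligible lower-tail rejection probability gives the usual closed-form inversion.)
δ = d·√n ⇒ n = (δ/d)² = (2.802 / 1.0216)² = 7.52.
Round up to the next whole unit.

n = 8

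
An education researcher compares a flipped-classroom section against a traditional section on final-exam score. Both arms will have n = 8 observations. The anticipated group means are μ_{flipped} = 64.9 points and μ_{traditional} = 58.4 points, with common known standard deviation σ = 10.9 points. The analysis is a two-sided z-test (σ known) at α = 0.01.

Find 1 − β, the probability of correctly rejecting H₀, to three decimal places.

Standardized effect: d = |μ_{flipped} − μ_{traditional}| / σ = |64.9 − 58.4| / 10.9 = 0.5963
Noncentrality parameter: δ = d·√(n/2) = 0.5963 × √(8/2) = 1.1927
Two-sided α = 0.01 → critical value z_{0.005} = 2.576.
Power = Φ(δ − 2.576) + Φ(−δ − 2.576) = Φ(-1.383) + Φ(-3.768) = 0.0833 + 0.0001 = 0.0834.

Power ≈ 0.083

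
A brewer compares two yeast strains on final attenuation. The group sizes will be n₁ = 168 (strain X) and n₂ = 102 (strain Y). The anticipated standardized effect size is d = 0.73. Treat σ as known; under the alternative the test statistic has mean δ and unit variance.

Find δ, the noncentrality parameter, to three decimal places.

δ ≈ 5.816

δ = d / √(1/n₁ + 1/n₂) = 0.73 / √(1/168 + 1/102) = 5.8156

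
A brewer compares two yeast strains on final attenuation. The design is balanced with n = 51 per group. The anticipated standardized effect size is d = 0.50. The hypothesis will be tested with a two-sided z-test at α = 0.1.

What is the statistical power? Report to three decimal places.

Noncentrality parameter: δ = d·√(n/2) = 0.50 × √(51/2) = 2.5249
Two-sided α = 0.1 → critical value z_{0.05} = 1.645.
Power = Φ(δ − 1.645) + Φ(−δ − 1.645) = Φ(0.880) + Φ(-4.170) = 0.8106 + 0.0000 = 0.8106.

Power ≈ 0.811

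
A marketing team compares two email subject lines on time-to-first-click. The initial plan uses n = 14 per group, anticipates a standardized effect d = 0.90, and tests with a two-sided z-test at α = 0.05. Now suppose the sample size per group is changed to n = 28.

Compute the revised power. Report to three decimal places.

With n = 28 per group: δ = d·√(n/2) = 0.90 × √(28/2) = 3.3675. Critical value z_{0.025} = 1.960.
Revised power = Φ(δ − 1.960) + Φ(−δ − 1.960) = Φ(1.408) + Φ(-5.327) = 0.9204 + 0.0000 = 0.9204.

Power ≈ 0.920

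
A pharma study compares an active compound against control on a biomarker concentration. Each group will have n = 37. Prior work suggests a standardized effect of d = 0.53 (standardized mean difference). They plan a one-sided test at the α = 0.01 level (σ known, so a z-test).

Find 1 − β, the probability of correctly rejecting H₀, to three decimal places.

Power ≈ 0.481

Noncentrality parameter: δ = d·√(n/2) = 0.53 × √(37/2) = 2.2796
Critical value for a one-sided test at α = 0.01: z_α = 2.326.
Power = Φ(δ − 2.326) = Φ(-0.047) = 0.4814.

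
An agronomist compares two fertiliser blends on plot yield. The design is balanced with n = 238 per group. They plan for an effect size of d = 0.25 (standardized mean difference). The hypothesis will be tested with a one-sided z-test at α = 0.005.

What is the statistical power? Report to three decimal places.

Power ≈ 0.560

Noncentrality parameter: δ = d·√(n/2) = 0.25 × √(238/2) = 2.7272
Critical value for a one-sided test at α = 0.005: z_α = 2.576.
Power = P(Z > 2.576 − δ) = Φ(0.151) = 0.5601.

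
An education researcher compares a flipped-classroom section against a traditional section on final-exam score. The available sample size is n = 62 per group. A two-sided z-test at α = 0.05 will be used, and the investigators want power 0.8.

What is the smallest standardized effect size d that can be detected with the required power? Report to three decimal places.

Required noncentrality: δ = z_{0.025} + z_{0.20} = 1.960 + 0.842 = 2.802.
(Lower-tail contribution to power is negligible for δ > 0.)
δ = d·√(n/2) ⇒ d = δ/√(n/2) = 2.802/√(62/2) = 0.5032.

d ≈ 0.503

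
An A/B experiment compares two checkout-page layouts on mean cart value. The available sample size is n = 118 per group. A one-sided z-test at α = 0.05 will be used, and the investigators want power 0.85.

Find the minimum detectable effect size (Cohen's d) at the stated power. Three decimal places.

d ≈ 0.349

Need Φ(δ − 1.645) = 0.85, so δ = 1.645 + 1.036 = 2.681.
δ = d·√(n/2) ⇒ d = δ/√(n/2) = 2.681/√(118/2) = 0.3491.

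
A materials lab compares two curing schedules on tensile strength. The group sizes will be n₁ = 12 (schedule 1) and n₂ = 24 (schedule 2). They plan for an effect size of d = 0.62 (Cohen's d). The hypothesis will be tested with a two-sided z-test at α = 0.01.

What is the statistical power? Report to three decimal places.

Noncentrality parameter: δ = d / √(1/n₁ + 1/n₂) = 0.62 / √(1/12 + 1/24) = 1.7536
Two-sided α = 0.01 → critical value z_{0.005} = 2.576.
Power = Φ(δ − 2.576) + Φ(−δ − 2.576) = Φ(-0.822) + Φ(-4.329) = 0.2055 + 0.0000 = 0.2055.

Power ≈ 0.205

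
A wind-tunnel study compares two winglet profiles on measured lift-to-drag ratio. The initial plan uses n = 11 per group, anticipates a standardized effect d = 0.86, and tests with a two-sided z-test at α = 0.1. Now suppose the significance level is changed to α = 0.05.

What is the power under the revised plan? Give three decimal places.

Power ≈ 0.523

δ = d·√(n/2) = 0.86 × √(11/2) = 2.0169 (unchanged). New critical value: z_{0.025} = 1.960.
Revised power = Φ(δ − 1.960) + Φ(−δ − 1.960) = Φ(0.057) + Φ(-3.977) = 0.5227 + 0.0000 = 0.5227.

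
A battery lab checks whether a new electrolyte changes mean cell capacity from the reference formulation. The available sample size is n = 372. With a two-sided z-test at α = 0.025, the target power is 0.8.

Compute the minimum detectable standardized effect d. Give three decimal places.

d ≈ 0.160

Required noncentrality: δ = z_{0.0125} + z_{0.20} = 2.241 + 0.842 = 3.083.
(The second rejection-region term Φ(−δ − z_{α/2}) is negligible and dropped.)
δ = d·√n ⇒ d = δ/√n = 3.083/√372 = 0.1598.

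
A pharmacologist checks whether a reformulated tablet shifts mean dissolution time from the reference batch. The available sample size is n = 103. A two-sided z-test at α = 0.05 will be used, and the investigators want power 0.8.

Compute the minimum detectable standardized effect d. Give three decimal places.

d ≈ 0.276

Required noncentrality: δ = z_{0.025} + z_{0.20} = 1.960 + 0.842 = 2.802.
(Lower-tail contribution to power is negligible for δ > 0.)
δ = d·√n ⇒ d = δ/√n = 2.802/√103 = 0.2760.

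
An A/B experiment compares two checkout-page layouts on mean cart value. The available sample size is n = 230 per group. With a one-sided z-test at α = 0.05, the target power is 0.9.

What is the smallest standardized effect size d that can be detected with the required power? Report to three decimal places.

Need Φ(δ − 1.645) = 0.9, so δ = 1.645 + 1.282 = 2.926.
δ = d·√(n/2) ⇒ d = δ/√(n/2) = 2.926/√(230/2) = 0.2729.

d ≈ 0.273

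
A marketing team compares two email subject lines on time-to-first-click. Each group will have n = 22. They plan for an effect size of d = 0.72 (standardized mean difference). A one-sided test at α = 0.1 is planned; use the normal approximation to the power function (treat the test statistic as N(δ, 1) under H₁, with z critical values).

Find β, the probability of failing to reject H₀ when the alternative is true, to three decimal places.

β ≈ 0.134

Noncentrality parameter: λ = d·√(n/2) = 0.72 × √(22/2) = 2.3880
Critical value for a one-sided test at α = 0.1: z_α = 1.282.
Power = Φ(λ − 1.282) = Φ(1.106) = 0.8657.
Type II error: β = 1 − power = 1 − 0.8657 = 0.1343.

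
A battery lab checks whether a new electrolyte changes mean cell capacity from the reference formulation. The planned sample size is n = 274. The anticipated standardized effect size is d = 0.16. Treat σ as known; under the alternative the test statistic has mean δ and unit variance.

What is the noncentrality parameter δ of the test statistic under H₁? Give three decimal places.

δ ≈ 2.648

The noncentrality parameter scales effect size by the design's sample-size factor: δ = d·√n = 0.16 × √274 = 2.6485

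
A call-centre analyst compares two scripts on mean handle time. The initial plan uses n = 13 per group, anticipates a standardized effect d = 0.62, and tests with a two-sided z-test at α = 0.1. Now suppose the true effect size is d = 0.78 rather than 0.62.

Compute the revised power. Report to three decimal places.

Power ≈ 0.635

With d = 0.78: δ = d·√(n/2) = 0.78 × √(13/2) = 1.9886. Critical value z_{0.05} = 1.645.
Revised power = Φ(δ − 1.645) + Φ(−δ − 1.645) = Φ(0.344) + Φ(-3.633) = 0.6345 + 0.0001 = 0.6346.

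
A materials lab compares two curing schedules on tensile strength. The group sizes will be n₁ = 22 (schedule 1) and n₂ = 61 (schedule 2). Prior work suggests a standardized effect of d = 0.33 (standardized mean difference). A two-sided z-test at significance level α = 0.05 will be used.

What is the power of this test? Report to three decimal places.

Power ≈ 0.264

Noncentrality parameter: δ = d / √(1/n₁ + 1/n₂) = 0.33 / √(1/22 + 1/61) = 1.3269
Two-sided α = 0.05 → critical value z_{0.025} = 1.960.
Power = Φ(δ − 1.960) + Φ(−δ − 1.960) = Φ(-0.633) + Φ(-3.287) = 0.2634 + 0.0005 = 0.2639.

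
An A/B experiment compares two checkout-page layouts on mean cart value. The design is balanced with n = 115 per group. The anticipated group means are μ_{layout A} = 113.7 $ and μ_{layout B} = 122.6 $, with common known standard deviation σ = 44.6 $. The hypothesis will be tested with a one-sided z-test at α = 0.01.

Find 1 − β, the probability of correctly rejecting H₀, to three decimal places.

Power ≈ 0.208

Standardized effect: d = |μ_{layout A} − μ_{layout B}| / σ = |113.7 − 122.6| / 44.6 = 0.1996
Noncentrality parameter: δ = d·√(n/2) = 0.1996 × √(115/2) = 1.5132
One-sided α = 0.01 → critical value z_{0.01} = 2.326.
Power = P(Z > 2.326 − δ) = Φ(-0.813) = 0.2081.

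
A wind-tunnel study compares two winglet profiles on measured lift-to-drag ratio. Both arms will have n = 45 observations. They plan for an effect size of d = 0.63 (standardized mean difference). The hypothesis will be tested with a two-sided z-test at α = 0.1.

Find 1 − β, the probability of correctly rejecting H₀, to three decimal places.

Noncentrality parameter: δ = d·√(n/2) = 0.63 × √(45/2) = 2.9884
Two-sided α = 0.1 → critical value z_{0.05} = 1.645.
Power = Φ(δ − 1.645) + Φ(−δ − 1.645) = Φ(1.343) + Φ(-4.633) = 0.9104 + 0.0000 = 0.9104.

Power ≈ 0.910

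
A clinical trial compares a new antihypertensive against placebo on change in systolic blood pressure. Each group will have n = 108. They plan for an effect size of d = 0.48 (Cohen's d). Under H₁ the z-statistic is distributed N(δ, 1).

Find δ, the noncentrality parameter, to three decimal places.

δ ≈ 3.527

The noncentrality parameter scales effect size by the design's sample-size factor: δ = d·√(n/2) = 0.48 × √(108/2) = 3.5273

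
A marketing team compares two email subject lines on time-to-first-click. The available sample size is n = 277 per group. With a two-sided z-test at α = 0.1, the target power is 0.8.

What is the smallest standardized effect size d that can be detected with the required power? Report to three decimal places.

Required noncentrality: δ = z_{0.05} + z_{0.20} = 1.645 + 0.842 = 2.486.
(Lower-tail contribution to power is negligible for δ > 0.)
δ = d·√(n/2) ⇒ d = δ/√(n/2) = 2.486/√(277/2) = 0.2113.

d ≈ 0.211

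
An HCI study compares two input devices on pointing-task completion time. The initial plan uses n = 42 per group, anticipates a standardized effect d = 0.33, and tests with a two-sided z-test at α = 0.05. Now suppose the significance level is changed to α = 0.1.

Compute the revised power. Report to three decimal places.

δ = d·√(n/2) = 0.33 × √(42/2) = 1.5122 (unchanged). New critical value: z_{0.05} = 1.645.
Revised power = Φ(δ − 1.645) + Φ(−δ − 1.645) = Φ(-0.133) + Φ(-3.157) = 0.4473 + 0.0008 = 0.4481.

Power ≈ 0.448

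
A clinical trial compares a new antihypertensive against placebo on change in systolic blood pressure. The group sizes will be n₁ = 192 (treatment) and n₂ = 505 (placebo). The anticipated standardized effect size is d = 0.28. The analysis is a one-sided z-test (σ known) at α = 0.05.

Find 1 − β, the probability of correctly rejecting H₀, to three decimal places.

Noncentrality parameter: δ = d / √(1/n₁ + 1/n₂) = 0.28 / √(1/192 + 1/505) = 3.3025
One-sided α = 0.05 → critical value z_{0.05} = 1.645.
Power = Φ(δ − 1.645) = Φ(1.658) = 0.9513.

Power ≈ 0.951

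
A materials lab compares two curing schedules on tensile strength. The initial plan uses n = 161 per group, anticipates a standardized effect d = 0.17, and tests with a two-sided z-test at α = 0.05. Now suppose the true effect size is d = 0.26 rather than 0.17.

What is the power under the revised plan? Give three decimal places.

Power ≈ 0.645

With d = 0.26: δ = d·√(n/2) = 0.26 × √(161/2) = 2.3328. Critical value z_{0.025} = 1.960.
Revised power = Φ(δ − 1.960) + Φ(−δ − 1.960) = Φ(0.373) + Φ(-4.293) = 0.6454 + 0.0000 = 0.6454.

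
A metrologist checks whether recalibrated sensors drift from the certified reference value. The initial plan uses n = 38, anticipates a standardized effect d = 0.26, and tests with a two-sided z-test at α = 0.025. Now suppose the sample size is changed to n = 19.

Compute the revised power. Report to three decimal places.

Power ≈ 0.134

With n = 19: δ = d·√n = 0.26 × √19 = 1.1333. Critical value z_{0.0125} = 2.241.
Revised power = Φ(δ − 2.241) + Φ(−δ − 2.241) = Φ(-1.108) + Φ(-3.375) = 0.1339 + 0.0004 = 0.1343.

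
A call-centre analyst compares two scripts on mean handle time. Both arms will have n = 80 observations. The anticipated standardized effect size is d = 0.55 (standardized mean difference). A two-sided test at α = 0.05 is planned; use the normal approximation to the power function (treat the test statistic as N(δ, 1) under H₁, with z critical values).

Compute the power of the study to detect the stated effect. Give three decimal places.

Power ≈ 0.936

Noncentrality parameter: δ = d·√(n/2) = 0.55 × √(80/2) = 3.4785
Critical value for a two-sided test at α = 0.05: z_{α/2} = 1.960.
Power = Φ(δ − 1.960) + Φ(−δ − 1.960) = Φ(1.519) + Φ(-5.438) = 0.9356 + 0.0000 = 0.9356.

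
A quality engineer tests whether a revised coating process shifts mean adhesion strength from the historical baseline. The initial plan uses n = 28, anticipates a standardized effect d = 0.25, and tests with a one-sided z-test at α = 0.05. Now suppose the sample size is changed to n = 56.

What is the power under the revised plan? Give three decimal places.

Power ≈ 0.589

With n = 56: δ = d·√n = 0.25 × √56 = 1.8708. Critical value z_{0.05} = 1.645.
Revised power = Φ(δ − 1.645) = Φ(0.226) = 0.5894.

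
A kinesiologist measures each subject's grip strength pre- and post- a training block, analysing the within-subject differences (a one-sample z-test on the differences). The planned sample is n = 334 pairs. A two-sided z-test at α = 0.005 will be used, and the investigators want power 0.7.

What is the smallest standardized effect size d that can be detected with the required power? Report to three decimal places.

d ≈ 0.182

Required noncentrality: δ = z_{0.0025} + z_{0.30} = 2.807 + 0.524 = 3.331.
(The second rejection-region term Φ(−δ − z_{α/2}) is negligible and dropped.)
δ = d·√n ⇒ d = δ/√n = 3.331/√334 = 0.1823.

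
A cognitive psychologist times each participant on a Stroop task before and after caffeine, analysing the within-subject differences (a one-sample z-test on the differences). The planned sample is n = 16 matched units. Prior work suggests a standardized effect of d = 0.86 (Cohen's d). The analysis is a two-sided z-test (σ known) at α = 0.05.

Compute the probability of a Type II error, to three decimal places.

Noncentrality parameter: δ = d·√n = 0.86 × √16 = 3.4400
Critical value for a two-sided test at α = 0.05: z_{α/2} = 1.960.
Power = Φ(δ − 1.960) + Φ(−δ − 1.960) = Φ(1.480) + Φ(-5.400) = 0.9306 + 0.0000 = 0.9306.
Type II error: β = 1 − power = 1 − 0.9306 = 0.0694.

β ≈ 0.069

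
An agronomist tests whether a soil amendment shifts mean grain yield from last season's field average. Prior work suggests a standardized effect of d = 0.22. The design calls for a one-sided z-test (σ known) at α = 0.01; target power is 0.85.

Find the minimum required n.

Set Φ(δ − 2.326) = 0.85; then δ − 2.326 = Φ⁻¹(0.85) = 1.036, giving δ = 3.363.
δ = d·√n ⇒ n = (δ/d)² = (3.363 / 0.22)² = 233.64.
Round up to the next whole unit.

n = 234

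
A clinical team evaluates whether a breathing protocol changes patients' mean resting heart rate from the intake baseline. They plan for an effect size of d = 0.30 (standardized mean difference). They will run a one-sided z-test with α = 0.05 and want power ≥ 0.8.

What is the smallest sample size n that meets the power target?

Set Φ(δ − 1.645) = 0.8; then δ − 1.645 = Φ⁻¹(0.8) = 0.842, giving δ = 2.486.
δ = d·√n ⇒ n = (δ/d)² = (2.486 / 0.30)² = 68.70.
Rounding up, n = 69.

n = 69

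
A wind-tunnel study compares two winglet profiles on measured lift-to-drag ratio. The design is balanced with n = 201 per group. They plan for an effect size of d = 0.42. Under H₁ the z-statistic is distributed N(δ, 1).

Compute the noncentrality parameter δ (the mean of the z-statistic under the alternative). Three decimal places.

δ ≈ 4.210

The noncentrality parameter scales effect size by the design's sample-size factor: δ = d·√(n/2) = 0.42 × √(201/2) = 4.2105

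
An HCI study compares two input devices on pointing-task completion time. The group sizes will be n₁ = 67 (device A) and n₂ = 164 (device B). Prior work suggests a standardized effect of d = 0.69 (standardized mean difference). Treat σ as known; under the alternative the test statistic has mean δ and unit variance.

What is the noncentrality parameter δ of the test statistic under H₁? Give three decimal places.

δ ≈ 4.759

δ = d / √(1/n₁ + 1/n₂) = 0.69 / √(1/67 + 1/164) = 4.7589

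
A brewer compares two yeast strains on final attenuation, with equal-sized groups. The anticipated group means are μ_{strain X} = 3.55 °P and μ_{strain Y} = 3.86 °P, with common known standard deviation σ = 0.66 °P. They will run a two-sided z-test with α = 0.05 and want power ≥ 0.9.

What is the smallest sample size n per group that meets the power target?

n = 96 per group

Standardized effect: d = |μ_{strain X} − μ_{strain Y}| / σ = |3.55 − 3.86| / 0.66 = 0.4697
Set Φ(δ − 1.960) = 0.9; then δ − 1.960 = Φ⁻¹(0.9) = 1.282, giving δ = 3.242.
(For δ > 0 the lower-tail rejection region contributes negligibly to power, so the one-term inversion is standard.)
δ = d·√(n/2) ⇒ n = 2(δ/d)² = 2 × (3.242 / 0.4697)² = 95.26.
Round up to the next whole unit.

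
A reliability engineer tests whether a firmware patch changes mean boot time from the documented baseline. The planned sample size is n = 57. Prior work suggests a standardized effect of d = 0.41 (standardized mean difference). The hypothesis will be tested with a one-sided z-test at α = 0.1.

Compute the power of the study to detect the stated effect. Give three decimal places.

Power ≈ 0.965

Noncentrality parameter: δ = d·√n = 0.41 × √57 = 3.0954
Critical value for a one-sided test at α = 0.1: z_α = 1.282.
Power = P(Z > 1.282 − δ) = Φ(1.814) = 0.9652.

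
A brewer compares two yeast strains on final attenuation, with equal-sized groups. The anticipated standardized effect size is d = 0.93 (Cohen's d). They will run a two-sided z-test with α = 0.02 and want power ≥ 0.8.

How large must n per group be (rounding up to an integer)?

n = 24 per group

For power 0.8 need Φ(δ − z_{0.01}) = 0.8, so δ = z_{0.01} + z_{0.20} = 2.326 + 0.842 = 3.168.
(Ignoring the negligible lower-tail rejection probability gives the usual closed-form inversion.)
δ = d·√(n/2) ⇒ n = 2(δ/d)² = 2 × (3.168 / 0.93)² = 23.21.
Round up to the next whole unit.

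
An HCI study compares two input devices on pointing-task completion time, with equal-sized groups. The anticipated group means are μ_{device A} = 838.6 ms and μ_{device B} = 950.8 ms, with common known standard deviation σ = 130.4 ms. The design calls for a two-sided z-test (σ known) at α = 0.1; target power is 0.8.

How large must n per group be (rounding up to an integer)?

n = 17 per group

Standardized effect: d = |μ_{device A} − μ_{device B}| / σ = |838.6 − 950.8| / 130.4 = 0.8604
Set Φ(δ − 1.645) = 0.8; then δ − 1.645 = Φ⁻¹(0.8) = 0.842, giving δ = 2.486.
(For δ > 0 the lower-tail rejection region contributes negligibly to power, so the one-term inversion is standard.)
δ = d·√(n/2) ⇒ n = 2(δ/d)² = 2 × (2.486 / 0.8604)² = 16.70.
Round up to the next whole unit.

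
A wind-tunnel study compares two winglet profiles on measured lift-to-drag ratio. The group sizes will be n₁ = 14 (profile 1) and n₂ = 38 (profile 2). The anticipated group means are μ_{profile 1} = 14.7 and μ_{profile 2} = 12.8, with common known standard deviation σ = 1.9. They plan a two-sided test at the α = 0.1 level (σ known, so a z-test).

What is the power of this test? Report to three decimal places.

Power ≈ 0.940

Standardized effect: d = |μ_{profile 1} − μ_{profile 2}| / σ = |14.7 − 12.8| / 1.9 = 1.0000
Noncentrality parameter: δ = d / √(1/n₁ + 1/n₂) = 1.0000 / √(1/14 + 1/38) = 3.1986
Two-sided α = 0.1 → critical value z_{0.05} = 1.645.
Power = Φ(δ − 1.645) + Φ(−δ − 1.645) = Φ(1.554) + Φ(-4.843) = 0.9399 + 0.0000 = 0.9399.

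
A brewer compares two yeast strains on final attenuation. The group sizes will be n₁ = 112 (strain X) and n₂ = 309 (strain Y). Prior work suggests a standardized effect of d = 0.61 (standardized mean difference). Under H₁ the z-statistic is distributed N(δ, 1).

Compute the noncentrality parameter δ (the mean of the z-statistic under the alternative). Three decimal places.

δ ≈ 5.531

δ = d / √(1/n₁ + 1/n₂) = 0.61 / √(1/112 + 1/309) = 5.5307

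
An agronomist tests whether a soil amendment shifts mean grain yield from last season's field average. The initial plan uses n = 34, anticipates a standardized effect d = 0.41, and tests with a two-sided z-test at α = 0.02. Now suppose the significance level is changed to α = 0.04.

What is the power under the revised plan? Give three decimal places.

δ = d·√n = 0.41 × √34 = 2.3907 (unchanged). New critical value: z_{0.02} = 2.054.
Revised power = Φ(δ − 2.054) + Φ(−δ − 2.054) = Φ(0.337) + Φ(-4.444) = 0.6319 + 0.0000 = 0.6319.

Power ≈ 0.632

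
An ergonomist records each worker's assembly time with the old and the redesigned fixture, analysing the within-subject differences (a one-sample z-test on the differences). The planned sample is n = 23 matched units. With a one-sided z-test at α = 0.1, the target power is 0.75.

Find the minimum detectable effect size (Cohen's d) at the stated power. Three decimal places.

Required noncentrality: δ = z_{0.1} + z_{0.25} = 1.282 + 0.674 = 1.956.
δ = d·√n ⇒ d = δ/√n = 1.956/√23 = 0.4079.

d ≈ 0.408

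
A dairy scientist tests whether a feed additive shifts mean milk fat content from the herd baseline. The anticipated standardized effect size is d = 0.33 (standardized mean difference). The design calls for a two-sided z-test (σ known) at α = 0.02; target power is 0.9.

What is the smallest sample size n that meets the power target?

n = 120

For power 0.9 need Φ(δ − z_{0.01}) = 0.9, so δ = z_{0.01} + z_{0.10} = 2.326 + 1.282 = 3.608.
(For δ > 0 the lower-tail rejection region contributes negligibly to power, so the one-term inversion is standard.)
δ = d·√n ⇒ n = (δ/d)² = (3.608 / 0.33)² = 119.53.
Round up to the next whole unit.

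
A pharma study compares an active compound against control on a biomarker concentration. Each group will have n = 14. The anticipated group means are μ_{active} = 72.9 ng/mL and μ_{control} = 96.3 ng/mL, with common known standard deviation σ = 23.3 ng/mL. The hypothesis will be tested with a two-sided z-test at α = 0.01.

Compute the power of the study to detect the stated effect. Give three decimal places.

Standardized effect: d = |μ_{active} − μ_{control}| / σ = |72.9 − 96.3| / 23.3 = 1.0043
Noncentrality parameter: δ = d·√(n/2) = 1.0043 × √(14/2) = 2.6571
Critical value for a two-sided test at α = 0.01: z_{α/2} = 2.576.
Power = Φ(δ − 2.576) + Φ(−δ − 2.576) = Φ(0.081) + Φ(-5.233) = 0.5324 + 0.0000 = 0.5324.

Power ≈ 0.532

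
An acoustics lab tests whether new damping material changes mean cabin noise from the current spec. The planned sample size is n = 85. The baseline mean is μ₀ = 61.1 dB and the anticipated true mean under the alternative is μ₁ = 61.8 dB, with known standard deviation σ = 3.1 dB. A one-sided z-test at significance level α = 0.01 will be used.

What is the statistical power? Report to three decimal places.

Power ≈ 0.403

Standardized effect: d = |μ₁ − μ₀| / σ = |61.8 − 61.1| / 3.1 = 0.2258
Noncentrality parameter: δ = d·√n = 0.2258 × √85 = 2.0818
One-sided α = 0.01 → critical value z_{0.01} = 2.326.
Power = Φ(δ − 2.326) = Φ(-0.245) = 0.4034.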